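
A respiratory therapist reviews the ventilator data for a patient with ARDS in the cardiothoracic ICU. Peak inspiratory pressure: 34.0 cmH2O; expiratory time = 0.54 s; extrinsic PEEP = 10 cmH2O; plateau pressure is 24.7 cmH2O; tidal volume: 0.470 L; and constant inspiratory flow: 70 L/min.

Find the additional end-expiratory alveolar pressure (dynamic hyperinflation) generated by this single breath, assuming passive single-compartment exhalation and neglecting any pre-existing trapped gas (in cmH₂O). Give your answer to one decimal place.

Flow: 70 L/min ÷ 60 = 1.1667 L/s.
R = (PIP − Pplat)/V̇ = (34.0 − 24.7) / 1.1667 = 9.3/1.1667 = 7.971 cmH2O·s/L.
C = Vt/(Pplat − PEEP) = 470.0 / (24.7 − 10) = 470.0/14.7 = 31.973 mL/cmH2O.
τ = R × C = 7.971 × 0.03197 L/cmH2O = 0.2548 s.
Fraction remaining = e^(−Te/τ) = e^(−0.54/0.2548) = 0.1201; trapped volume = 470.0 × 0.1201 = 56.447 mL.
Additional alveolar pressure from trapping ≈ V_trapped / C = 56.447 / 31.973 = 1.765 cmH2O.

1.8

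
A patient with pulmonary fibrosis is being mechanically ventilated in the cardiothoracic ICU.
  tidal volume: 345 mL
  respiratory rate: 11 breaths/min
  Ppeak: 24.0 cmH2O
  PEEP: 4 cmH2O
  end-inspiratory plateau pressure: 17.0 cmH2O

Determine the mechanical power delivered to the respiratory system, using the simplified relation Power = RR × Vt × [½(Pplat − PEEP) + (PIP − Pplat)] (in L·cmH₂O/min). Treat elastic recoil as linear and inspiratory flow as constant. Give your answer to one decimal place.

Per-breath work = Vt × [½(Pplat−PEEP) + (PIP−Pplat)] = 0.345 × [0.5×13.0 + 7.0] = 0.345 × 13.5 = 4.658 L·cmH2O.
Power = 11 × 4.658 = 51.238 L·cmH2O/min.

51.2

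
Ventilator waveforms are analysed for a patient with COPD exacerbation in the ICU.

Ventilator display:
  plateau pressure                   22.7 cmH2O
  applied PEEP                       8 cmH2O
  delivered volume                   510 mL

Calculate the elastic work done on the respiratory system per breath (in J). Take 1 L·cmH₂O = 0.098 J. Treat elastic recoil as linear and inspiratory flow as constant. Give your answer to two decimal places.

Elastic work ≈ ½ × (Pplat − PEEP) × Vt = 0.5 × (22.7 − 8) × 0.510 L = 0.5 × 14.7 × 0.510 = 3.749 L·cmH2O.
× 0.098 J/(L·cmH2O) → 0.3674 J.

0.37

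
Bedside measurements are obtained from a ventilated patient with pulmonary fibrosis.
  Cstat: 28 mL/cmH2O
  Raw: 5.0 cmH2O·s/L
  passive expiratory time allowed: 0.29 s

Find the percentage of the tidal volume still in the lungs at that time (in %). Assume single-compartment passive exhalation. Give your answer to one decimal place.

τ = R × C = 5.0 × 28 mL/cmH2O = 5.0 × 0.028 L/cmH2O = 0.14 s.
Passive exhalation: V(t)/V₀ = e^(−t/τ) = e^(−0.29/0.14) = 0.126.
Fraction remaining = 0.126 → 12.6%.

12.6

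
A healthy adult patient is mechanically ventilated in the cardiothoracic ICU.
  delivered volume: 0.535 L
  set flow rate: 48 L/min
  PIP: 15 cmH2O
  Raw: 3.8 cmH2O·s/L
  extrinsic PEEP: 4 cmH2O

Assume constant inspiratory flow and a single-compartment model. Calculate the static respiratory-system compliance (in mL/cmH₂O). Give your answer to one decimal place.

Flow: 48 L/min ÷ 60 = 0.8 L/s.
Equation of motion (constant flow): PIP = Vt/C + R·V̇ + PEEP.
Vt/C = PIP − R·V̇ − PEEP = 15 − 3.8×0.8 − 4 = 15 − 3.04 − 4 = 7.96 cmH2O.
C = Vt / 7.96 = 535 / 7.96 = 67.211 mL/cmH2O.

67.2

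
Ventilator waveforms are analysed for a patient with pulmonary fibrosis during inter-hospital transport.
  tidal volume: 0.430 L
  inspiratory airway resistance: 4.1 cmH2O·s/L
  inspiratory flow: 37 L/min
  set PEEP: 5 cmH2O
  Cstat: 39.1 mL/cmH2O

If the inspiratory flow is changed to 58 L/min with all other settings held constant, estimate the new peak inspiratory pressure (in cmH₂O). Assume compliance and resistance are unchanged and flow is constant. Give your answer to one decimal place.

20.0

Flow: 37 L/min ÷ 60 = 0.6167 L/s.
New flow: 58 L/min ÷ 60 = 0.9667 L/s.
PIP = Vt/C + R·V̇ + PEEP (constant-flow equation of motion).
Only the resistive term changes: ΔPIP = R × ΔV̇ = 4.1 × (0.9667 − 0.6167) = 4.1 × 0.35 = 1.435 cmH2O.
Original PIP = 430/39.1 + 4.1×0.6167 + 5 = 18.526 cmH2O; new PIP = 18.526 + (1.435) = 19.961 cmH2O.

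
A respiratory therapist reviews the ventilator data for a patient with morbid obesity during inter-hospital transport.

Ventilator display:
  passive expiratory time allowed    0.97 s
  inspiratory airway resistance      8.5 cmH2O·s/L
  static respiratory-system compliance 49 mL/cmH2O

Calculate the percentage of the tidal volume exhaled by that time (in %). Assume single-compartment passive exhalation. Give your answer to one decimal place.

90.3

τ = R × C = 8.5 × 49 mL/cmH2O = 8.5 × 0.049 L/cmH2O = 0.4165 s.
Passive exhalation: V(t)/V₀ = e^(−t/τ) = e^(−0.97/0.4165) = 0.0974.
Fraction exhaled = 1 − 0.0974 = 0.9026 → 90.26%.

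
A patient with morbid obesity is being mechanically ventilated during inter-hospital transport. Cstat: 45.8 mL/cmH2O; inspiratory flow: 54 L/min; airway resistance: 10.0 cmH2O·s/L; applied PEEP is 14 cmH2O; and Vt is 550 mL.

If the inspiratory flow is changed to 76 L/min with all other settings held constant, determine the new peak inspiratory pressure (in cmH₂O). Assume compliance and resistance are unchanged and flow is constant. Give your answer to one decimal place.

38.7

Flow: 54 L/min ÷ 60 = 0.9 L/s.
New flow: 76 L/min ÷ 60 = 1.2667 L/s.
PIP = Vt/C + R·V̇ + PEEP (constant-flow equation of motion).
Only the resistive term changes: ΔPIP = R × ΔV̇ = 10.0 × (1.2667 − 0.9) = 10.0 × 0.3667 = 3.667 cmH2O.
Original PIP = 550/45.8 + 10.0×0.9 + 14 = 35.009 cmH2O; new PIP = 35.009 + (3.667) = 38.676 cmH2O.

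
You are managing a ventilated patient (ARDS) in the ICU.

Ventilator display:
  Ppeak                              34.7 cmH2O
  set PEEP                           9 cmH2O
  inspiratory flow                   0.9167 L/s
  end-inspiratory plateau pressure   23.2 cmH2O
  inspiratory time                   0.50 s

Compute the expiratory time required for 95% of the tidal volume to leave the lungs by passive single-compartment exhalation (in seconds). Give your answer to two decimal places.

Vt = flow × Ti = 0.9167 L/s × 0.50 s × 1000 mL/L = 458.35 mL.
R = (PIP − Pplat)/V̇ = (34.7 − 23.2) / 0.9167 = 11.5/0.9167 = 12.545 cmH2O·s/L.
C = Vt/(Pplat − PEEP) = 458.35 / (23.2 − 9) = 458.35/14.2 = 32.278 mL/cmH2O.
τ = R × C = 12.545 × 0.03228 L/cmH2O = 0.405 s.
t = −τ·ln(1 − 0.95) = −0.405·ln(0.05) = 1.213 s.

1.21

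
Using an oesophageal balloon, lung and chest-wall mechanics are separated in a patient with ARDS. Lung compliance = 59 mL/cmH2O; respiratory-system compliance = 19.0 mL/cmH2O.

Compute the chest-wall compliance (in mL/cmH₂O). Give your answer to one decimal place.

1/Ccw = 1/Crs − 1/CL.
1/Ccw = 1/19.0 − 1/59 = 0.03568.
Ccw = 28.027 mL/cmH2O.

28.0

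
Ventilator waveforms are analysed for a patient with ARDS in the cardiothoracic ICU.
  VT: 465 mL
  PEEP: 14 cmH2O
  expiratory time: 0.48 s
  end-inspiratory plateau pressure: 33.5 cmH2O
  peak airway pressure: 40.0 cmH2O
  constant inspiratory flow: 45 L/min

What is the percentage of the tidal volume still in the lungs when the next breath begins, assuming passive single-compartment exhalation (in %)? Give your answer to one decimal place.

9.8

Flow: 45 L/min ÷ 60 = 0.75 L/s.
R = (PIP − Pplat)/V̇ = (40.0 − 33.5) / 0.75 = 6.5/0.75 = 8.667 cmH2O·s/L.
C = Vt/(Pplat − PEEP) = 465.0 / (33.5 − 14) = 465.0/19.5 = 23.846 mL/cmH2O.
τ = R × C = 8.667 × 0.02385 L/cmH2O = 0.2067 s.
Fraction remaining at end-expiration = e^(−Te/τ) = e^(−0.48/0.2067) = 0.09806 → 9.806%.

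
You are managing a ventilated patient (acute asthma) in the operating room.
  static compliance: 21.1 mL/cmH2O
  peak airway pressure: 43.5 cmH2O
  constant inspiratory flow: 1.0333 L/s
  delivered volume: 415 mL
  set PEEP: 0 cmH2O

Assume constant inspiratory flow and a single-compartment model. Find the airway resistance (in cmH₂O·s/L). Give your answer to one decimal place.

Equation of motion (constant flow): PIP = Vt/C + R·V̇ + PEEP.
R·V̇ = PIP − Vt/C − PEEP = 43.5 − 415/21.1 − 0 = 43.5 − 19.668 − 0 = 23.832 cmH2O.
R = 23.832 / 1.0333 = 23.064 cmH2O·s/L.

23.1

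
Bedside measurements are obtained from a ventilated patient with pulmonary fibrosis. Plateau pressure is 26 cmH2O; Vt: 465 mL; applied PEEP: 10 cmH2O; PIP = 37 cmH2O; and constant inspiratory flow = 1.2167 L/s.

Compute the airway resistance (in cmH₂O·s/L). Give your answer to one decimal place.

9.0

Raw = (PIP − Pplat) / flow = (37 − 26) / 1.2167 = 11.0 / 1.2167 = 9.041 cmH2O·s/L.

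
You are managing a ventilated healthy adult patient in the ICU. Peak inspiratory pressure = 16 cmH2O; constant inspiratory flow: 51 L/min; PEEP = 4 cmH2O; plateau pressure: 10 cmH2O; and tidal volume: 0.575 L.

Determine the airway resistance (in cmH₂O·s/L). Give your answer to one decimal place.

Flow: 51 L/min ÷ 60 = 0.85 L/s.
Raw = (PIP − Pplat) / flow = (16 − 10) / 0.85 = 6.0 / 0.85 = 7.059 cmH2O·s/L.

7.1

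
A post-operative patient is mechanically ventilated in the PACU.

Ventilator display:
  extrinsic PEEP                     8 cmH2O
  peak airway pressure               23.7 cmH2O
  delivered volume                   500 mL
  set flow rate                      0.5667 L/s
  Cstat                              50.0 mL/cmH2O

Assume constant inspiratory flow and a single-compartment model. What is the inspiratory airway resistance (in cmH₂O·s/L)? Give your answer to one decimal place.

Equation of motion (constant flow): PIP = Vt/C + R·V̇ + PEEP.
R·V̇ = PIP − Vt/C − PEEP = 23.7 − 500/50.0 − 8 = 23.7 − 10.0 − 8 = 5.7 cmH2O.
R = 5.7 / 0.5667 = 10.058 cmH2O·s/L.

10.1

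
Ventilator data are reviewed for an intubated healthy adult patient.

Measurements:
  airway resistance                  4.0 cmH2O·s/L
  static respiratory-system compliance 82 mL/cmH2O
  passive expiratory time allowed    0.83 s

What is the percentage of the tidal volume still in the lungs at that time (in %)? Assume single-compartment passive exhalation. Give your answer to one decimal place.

8.0

τ = R × C = 4.0 × 82 mL/cmH2O = 4.0 × 0.082 L/cmH2O = 0.328 s.
Passive exhalation: V(t)/V₀ = e^(−t/τ) = e^(−0.83/0.328) = 0.07962.
Fraction remaining = 0.07962 → 7.962%.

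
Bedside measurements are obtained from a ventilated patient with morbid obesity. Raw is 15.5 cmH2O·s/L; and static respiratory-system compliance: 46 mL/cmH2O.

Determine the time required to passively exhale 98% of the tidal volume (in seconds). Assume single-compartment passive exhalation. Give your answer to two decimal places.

2.79

τ = R × C = 15.5 × 46 mL/cmH2O = 15.5 × 0.046 L/cmH2O = 0.713 s.
Exhaled fraction f = 1 − e^(−t/τ) → t = −τ·ln(1 − f) = −0.713·ln(0.02) = 2.789 s.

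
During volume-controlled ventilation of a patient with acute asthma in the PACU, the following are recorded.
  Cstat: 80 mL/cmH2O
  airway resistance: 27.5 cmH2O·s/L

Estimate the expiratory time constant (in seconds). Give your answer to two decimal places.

τ = R × C = 27.5 × 80 mL/cmH2O = 27.5 × 0.080 L/cmH2O = 2.2 s.

2.20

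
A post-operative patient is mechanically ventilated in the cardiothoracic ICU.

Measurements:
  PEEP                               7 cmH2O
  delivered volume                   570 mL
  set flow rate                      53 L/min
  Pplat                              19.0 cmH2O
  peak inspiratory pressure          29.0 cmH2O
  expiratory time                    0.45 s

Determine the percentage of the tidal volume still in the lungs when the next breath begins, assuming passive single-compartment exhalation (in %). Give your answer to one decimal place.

Flow: 53 L/min ÷ 60 = 0.8833 L/s.
R = (PIP − Pplat)/V̇ = (29.0 − 19.0) / 0.8833 = 10.0/0.8833 = 11.321 cmH2O·s/L.
C = Vt/(Pplat − PEEP) = 570.0 / (19.0 − 7) = 570.0/12.0 = 47.5 mL/cmH2O.
τ = R × C = 11.321 × 0.0475 L/cmH2O = 0.5377 s.
Fraction remaining at end-expiration = e^(−Te/τ) = e^(−0.45/0.5377) = 0.4331 → 43.31%.

43.3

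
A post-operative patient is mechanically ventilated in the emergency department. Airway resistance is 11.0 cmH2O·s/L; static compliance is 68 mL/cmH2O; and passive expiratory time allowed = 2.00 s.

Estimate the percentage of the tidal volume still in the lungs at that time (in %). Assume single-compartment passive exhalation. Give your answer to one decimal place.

6.9

τ = R × C = 11.0 × 68 mL/cmH2O = 11.0 × 0.068 L/cmH2O = 0.748 s.
Passive exhalation: V(t)/V₀ = e^(−t/τ) = e^(−2.00/0.748) = 0.06899.
Fraction remaining = 0.06899 → 6.899%.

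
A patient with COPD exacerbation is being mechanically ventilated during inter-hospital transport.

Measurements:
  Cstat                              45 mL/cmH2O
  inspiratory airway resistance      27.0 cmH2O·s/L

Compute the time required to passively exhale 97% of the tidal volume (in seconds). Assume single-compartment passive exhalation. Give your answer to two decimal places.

τ = R × C = 27.0 × 45 mL/cmH2O = 27.0 × 0.045 L/cmH2O = 1.215 s.
Exhaled fraction f = 1 − e^(−t/τ) → t = −τ·ln(1 − f) = −1.215·ln(0.03) = 4.26 s.

4.26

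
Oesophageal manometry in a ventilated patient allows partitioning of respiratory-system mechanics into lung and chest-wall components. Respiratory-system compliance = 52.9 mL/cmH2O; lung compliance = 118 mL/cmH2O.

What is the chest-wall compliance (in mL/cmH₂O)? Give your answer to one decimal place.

1/Ccw = 1/Crs − 1/CL.
1/Ccw = 1/52.9 − 1/118 = 0.01043.
Ccw = 95.877 mL/cmH2O.

95.9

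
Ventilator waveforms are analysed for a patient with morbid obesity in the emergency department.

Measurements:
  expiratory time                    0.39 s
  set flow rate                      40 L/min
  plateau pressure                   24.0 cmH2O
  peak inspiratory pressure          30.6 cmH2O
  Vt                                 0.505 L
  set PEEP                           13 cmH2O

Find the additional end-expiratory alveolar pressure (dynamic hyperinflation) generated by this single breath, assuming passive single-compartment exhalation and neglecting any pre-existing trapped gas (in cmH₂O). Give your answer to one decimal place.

4.7

Flow: 40 L/min ÷ 60 = 0.6667 L/s.
R = (PIP − Pplat)/V̇ = (30.6 − 24.0) / 0.6667 = 6.6/0.6667 = 9.9 cmH2O·s/L.
C = Vt/(Pplat − PEEP) = 505.0 / (24.0 − 13) = 505.0/11.0 = 45.909 mL/cmH2O.
τ = R × C = 9.9 × 0.04591 L/cmH2O = 0.4545 s.
Fraction remaining = e^(−Te/τ) = e^(−0.39/0.4545) = 0.424; trapped volume = 505.0 × 0.424 = 214.12 mL.
Additional alveolar pressure from trapping ≈ V_trapped / C = 214.12 / 45.909 = 4.664 cmH2O.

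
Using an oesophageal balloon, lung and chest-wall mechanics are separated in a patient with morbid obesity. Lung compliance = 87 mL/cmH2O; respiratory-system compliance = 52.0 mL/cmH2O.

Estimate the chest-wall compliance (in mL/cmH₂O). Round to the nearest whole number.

1/Ccw = 1/Crs − 1/CL.
1/Ccw = 1/52.0 − 1/87 = 0.007737.
Ccw = 129.25 mL/cmH2O.

129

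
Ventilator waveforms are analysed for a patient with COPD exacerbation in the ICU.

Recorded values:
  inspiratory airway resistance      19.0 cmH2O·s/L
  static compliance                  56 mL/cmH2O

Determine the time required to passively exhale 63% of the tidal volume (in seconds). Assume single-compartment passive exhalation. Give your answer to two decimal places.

1.06

τ = R × C = 19.0 × 56 mL/cmH2O = 19.0 × 0.056 L/cmH2O = 1.064 s.
Exhaled fraction f = 1 − e^(−t/τ) → t = −τ·ln(1 − f) = −1.064·ln(0.37) = 1.058 s.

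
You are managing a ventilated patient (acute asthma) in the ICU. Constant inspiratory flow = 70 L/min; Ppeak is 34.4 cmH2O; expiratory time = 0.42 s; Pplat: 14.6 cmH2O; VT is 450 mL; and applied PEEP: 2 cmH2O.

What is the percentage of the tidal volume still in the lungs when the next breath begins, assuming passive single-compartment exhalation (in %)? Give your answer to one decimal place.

Flow: 70 L/min ÷ 60 = 1.1667 L/s.
R = (PIP − Pplat)/V̇ = (34.4 − 14.6) / 1.1667 = 19.8/1.1667 = 16.971 cmH2O·s/L.
C = Vt/(Pplat − PEEP) = 450.0 / (14.6 − 2) = 450.0/12.6 = 35.714 mL/cmH2O.
τ = R × C = 16.971 × 0.03571 L/cmH2O = 0.606 s.
Fraction remaining at end-expiration = e^(−Te/τ) = e^(−0.42/0.606) = 0.5 → 50.0%.

50.0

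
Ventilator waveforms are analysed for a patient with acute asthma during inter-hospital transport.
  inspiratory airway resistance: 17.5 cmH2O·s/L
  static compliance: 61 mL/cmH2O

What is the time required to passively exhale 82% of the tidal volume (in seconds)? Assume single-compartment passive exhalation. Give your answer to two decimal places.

τ = R × C = 17.5 × 61 mL/cmH2O = 17.5 × 0.061 L/cmH2O = 1.068 s.
Exhaled fraction f = 1 − e^(−t/τ) → t = −τ·ln(1 − f) = −1.068·ln(0.18) = 1.831 s.

1.83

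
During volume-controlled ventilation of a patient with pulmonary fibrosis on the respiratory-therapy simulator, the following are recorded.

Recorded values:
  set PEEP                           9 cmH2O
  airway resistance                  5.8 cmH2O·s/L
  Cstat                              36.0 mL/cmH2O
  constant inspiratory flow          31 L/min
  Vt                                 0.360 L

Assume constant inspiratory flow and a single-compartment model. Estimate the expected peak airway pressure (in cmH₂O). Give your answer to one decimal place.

Flow: 31 L/min ÷ 60 = 0.5167 L/s.
Equation of motion (constant flow): PIP = Vt/C + R·V̇ + PEEP.
PIP = 360/36.0 + 5.8×0.5167 + 9 = 10.0 + 2.997 + 9 = 21.997 cmH2O.

22.0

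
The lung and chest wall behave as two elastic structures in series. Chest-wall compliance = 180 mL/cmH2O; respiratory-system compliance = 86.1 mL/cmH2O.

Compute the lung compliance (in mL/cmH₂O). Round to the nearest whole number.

165

1/CL = 1/Crs − 1/Ccw.
1/CL = 1/86.1 − 1/180 = 0.006059.
CL = 165.04 mL/cmH2O.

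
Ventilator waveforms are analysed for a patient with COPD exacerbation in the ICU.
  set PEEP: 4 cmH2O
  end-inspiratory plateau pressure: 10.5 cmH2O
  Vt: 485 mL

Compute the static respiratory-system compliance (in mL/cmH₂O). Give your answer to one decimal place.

Cstat = Vt / (Pplat − PEEP) = 485 / (10.5 − 4) = 485 / 6.5 = 74.615 mL/cmH2O.

74.6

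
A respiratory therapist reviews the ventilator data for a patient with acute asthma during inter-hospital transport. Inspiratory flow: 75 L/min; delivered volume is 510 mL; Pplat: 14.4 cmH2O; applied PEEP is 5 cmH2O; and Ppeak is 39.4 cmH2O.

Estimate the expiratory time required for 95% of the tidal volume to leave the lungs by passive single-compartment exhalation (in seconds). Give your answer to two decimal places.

3.25

Flow: 75 L/min ÷ 60 = 1.25 L/s.
R = (PIP − Pplat)/V̇ = (39.4 − 14.4) / 1.25 = 25.0/1.25 = 20.0 cmH2O·s/L.
C = Vt/(Pplat − PEEP) = 510.0 / (14.4 − 5) = 510.0/9.4 = 54.255 mL/cmH2O.
τ = R × C = 20.0 × 0.05426 L/cmH2O = 1.085 s.
t = −τ·ln(1 − 0.95) = −1.085·ln(0.05) = 3.25 s.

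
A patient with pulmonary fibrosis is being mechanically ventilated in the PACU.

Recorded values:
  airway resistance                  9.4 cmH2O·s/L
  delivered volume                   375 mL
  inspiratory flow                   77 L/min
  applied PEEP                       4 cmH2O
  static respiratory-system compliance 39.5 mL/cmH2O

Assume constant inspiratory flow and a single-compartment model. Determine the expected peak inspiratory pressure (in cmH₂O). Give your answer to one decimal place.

Flow: 77 L/min ÷ 60 = 1.2833 L/s.
Equation of motion (constant flow): PIP = Vt/C + R·V̇ + PEEP.
PIP = 375/39.5 + 9.4×1.2833 + 4 = 9.494 + 12.063 + 4 = 25.557 cmH2O.

25.6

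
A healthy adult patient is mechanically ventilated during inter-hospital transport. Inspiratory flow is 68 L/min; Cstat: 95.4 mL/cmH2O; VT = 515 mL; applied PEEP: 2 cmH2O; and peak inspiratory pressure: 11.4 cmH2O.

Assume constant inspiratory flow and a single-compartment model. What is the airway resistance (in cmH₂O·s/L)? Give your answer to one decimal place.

3.5

Flow: 68 L/min ÷ 60 = 1.1333 L/s.
Equation of motion (constant flow): PIP = Vt/C + R·V̇ + PEEP.
R·V̇ = PIP − Vt/C − PEEP = 11.4 − 515/95.4 − 2 = 11.4 − 5.398 − 2 = 4.002 cmH2O.
R = 4.002 / 1.1333 = 3.531 cmH2O·s/L.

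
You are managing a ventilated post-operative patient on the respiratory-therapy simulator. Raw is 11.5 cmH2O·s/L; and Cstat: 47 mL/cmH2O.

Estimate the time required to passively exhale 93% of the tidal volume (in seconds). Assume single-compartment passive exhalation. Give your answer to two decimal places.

1.44

τ = R × C = 11.5 × 47 mL/cmH2O = 11.5 × 0.047 L/cmH2O = 0.5405 s.
Exhaled fraction f = 1 − e^(−t/τ) → t = −τ·ln(1 − f) = −0.5405·ln(0.07) = 1.437 s.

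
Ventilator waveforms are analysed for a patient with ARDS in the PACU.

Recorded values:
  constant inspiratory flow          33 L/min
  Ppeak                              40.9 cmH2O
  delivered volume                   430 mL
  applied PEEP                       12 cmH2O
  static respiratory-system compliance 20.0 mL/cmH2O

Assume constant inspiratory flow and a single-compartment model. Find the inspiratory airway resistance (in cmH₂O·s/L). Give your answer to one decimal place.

13.5

Flow: 33 L/min ÷ 60 = 0.55 L/s.
Equation of motion (constant flow): PIP = Vt/C + R·V̇ + PEEP.
R·V̇ = PIP − Vt/C − PEEP = 40.9 − 430/20.0 − 12 = 40.9 − 21.5 − 12 = 7.4 cmH2O.
R = 7.4 / 0.55 = 13.455 cmH2O·s/L.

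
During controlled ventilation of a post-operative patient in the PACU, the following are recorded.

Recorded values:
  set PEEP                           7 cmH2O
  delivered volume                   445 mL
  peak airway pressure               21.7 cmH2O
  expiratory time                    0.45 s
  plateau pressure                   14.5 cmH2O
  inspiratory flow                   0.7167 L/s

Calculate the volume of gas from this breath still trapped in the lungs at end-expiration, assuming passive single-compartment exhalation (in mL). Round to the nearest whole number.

209

R = (PIP − Pplat)/V̇ = (21.7 − 14.5) / 0.7167 = 7.2/0.7167 = 10.046 cmH2O·s/L.
C = Vt/(Pplat − PEEP) = 445.0 / (14.5 − 7) = 445.0/7.5 = 59.333 mL/cmH2O.
τ = R × C = 10.046 × 0.05933 L/cmH2O = 0.596 s.
Fraction remaining = e^(−Te/τ) = e^(−0.45/0.596) = 0.47.
Trapped volume = 445.0 × 0.47 = 209.15 mL.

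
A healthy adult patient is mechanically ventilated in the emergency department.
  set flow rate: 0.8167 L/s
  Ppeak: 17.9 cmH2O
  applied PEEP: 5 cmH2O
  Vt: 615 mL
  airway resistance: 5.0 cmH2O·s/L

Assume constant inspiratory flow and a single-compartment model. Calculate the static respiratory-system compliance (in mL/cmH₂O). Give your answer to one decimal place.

Equation of motion (constant flow): PIP = Vt/C + R·V̇ + PEEP.
Vt/C = PIP − R·V̇ − PEEP = 17.9 − 5.0×0.8167 − 5 = 17.9 − 4.084 − 5 = 8.816 cmH2O.
C = Vt / 8.816 = 615 / 8.816 = 69.76 mL/cmH2O.

69.8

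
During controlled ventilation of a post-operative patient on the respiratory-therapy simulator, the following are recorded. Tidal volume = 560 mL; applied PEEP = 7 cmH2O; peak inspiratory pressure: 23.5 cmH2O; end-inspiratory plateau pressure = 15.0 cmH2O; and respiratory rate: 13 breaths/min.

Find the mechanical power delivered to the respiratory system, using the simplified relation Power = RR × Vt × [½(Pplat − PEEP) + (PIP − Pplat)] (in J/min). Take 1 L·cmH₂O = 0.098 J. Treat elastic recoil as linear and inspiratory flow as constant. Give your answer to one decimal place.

8.9

Per-breath work = Vt × [½(Pplat−PEEP) + (PIP−Pplat)] = 0.560 × [0.5×8.0 + 8.5] = 0.560 × 12.5 = 7.0 L·cmH2O.
Power = 13 × 7.0 = 91.0 L·cmH2O/min.
× 0.098 J/(L·cmH2O) → 8.918 J/min.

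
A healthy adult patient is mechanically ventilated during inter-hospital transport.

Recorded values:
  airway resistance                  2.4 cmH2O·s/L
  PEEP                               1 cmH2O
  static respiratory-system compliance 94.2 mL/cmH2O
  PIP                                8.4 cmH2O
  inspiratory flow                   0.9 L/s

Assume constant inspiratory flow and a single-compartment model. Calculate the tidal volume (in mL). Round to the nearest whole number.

Equation of motion (constant flow): PIP = Vt/C + R·V̇ + PEEP.
Vt/C = PIP − R·V̇ − PEEP = 8.4 − 2.16 − 1 = 5.24 cmH2O.
Vt = C × 5.24 = 94.2 × 5.24 = 493.61 mL.

494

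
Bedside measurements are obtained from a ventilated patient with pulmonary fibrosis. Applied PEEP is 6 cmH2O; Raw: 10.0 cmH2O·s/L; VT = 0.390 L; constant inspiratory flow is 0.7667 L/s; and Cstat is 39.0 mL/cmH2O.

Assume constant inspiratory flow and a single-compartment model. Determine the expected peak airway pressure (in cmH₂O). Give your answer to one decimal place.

23.7

Equation of motion (constant flow): PIP = Vt/C + R·V̇ + PEEP.
PIP = 390/39.0 + 10.0×0.7667 + 6 = 10.0 + 7.667 + 6 = 23.667 cmH2O.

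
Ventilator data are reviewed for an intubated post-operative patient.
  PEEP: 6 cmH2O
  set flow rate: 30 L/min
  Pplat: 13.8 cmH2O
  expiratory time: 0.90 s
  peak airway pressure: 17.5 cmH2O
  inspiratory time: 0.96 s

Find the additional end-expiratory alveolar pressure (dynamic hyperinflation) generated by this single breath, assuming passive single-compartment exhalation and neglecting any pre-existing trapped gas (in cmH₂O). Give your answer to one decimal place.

1.1

Flow: 30 L/min ÷ 60 = 0.5 L/s.
Vt = flow × Ti = 0.5 L/s × 0.96 s × 1000 mL/L = 480.0 mL.
R = (PIP − Pplat)/V̇ = (17.5 − 13.8) / 0.5 = 3.7/0.5 = 7.4 cmH2O·s/L.
C = Vt/(Pplat − PEEP) = 480.0 / (13.8 − 6) = 480.0/7.8 = 61.538 mL/cmH2O.
τ = R × C = 7.4 × 0.06154 L/cmH2O = 0.4554 s.
Fraction remaining = e^(−Te/τ) = e^(−0.90/0.4554) = 0.1386; trapped volume = 480.0 × 0.1386 = 66.528 mL.
Additional alveolar pressure from trapping ≈ V_trapped / C = 66.528 / 61.538 = 1.081 cmH2O.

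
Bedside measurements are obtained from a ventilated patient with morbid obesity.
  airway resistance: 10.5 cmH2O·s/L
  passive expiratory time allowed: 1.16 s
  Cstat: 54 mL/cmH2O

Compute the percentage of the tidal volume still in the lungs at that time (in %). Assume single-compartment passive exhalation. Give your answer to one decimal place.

12.9

τ = R × C = 10.5 × 54 mL/cmH2O = 10.5 × 0.054 L/cmH2O = 0.567 s.
Passive exhalation: V(t)/V₀ = e^(−t/τ) = e^(−1.16/0.567) = 0.1293.
Fraction remaining = 0.1293 → 12.93%.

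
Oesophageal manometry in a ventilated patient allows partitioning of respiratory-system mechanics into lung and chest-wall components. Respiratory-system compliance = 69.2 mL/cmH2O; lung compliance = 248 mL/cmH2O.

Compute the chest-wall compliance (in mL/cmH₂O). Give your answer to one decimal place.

1/Ccw = 1/Crs − 1/CL.
1/Ccw = 1/69.2 − 1/248 = 0.01042.
Ccw = 95.969 mL/cmH2O.

96.0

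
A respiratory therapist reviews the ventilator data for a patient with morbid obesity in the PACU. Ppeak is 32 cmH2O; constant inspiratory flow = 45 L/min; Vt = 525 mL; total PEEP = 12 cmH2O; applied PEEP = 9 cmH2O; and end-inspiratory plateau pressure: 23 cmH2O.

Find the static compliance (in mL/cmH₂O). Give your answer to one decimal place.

47.7

End-expiratory occlusion gives total PEEP = 12 cmH2O (intrinsic PEEP = 12 − 9 = 3). Use total PEEP for the elastic gradient.
Cstat = Vt / (Pplat − PEEPtotal) = 525 / (23 − 12) = 525 / 11.0 = 47.727 mL/cmH2O.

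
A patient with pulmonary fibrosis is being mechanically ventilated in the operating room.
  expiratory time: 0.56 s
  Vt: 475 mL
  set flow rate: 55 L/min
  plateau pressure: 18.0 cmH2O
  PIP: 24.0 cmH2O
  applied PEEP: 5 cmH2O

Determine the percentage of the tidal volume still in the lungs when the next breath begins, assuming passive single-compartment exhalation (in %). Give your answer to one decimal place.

Flow: 55 L/min ÷ 60 = 0.9167 L/s.
R = (PIP − Pplat)/V̇ = (24.0 − 18.0) / 0.9167 = 6.0/0.9167 = 6.545 cmH2O·s/L.
C = Vt/(Pplat − PEEP) = 475.0 / (18.0 − 5) = 475.0/13.0 = 36.538 mL/cmH2O.
τ = R × C = 6.545 × 0.03654 L/cmH2O = 0.2392 s.
Fraction remaining at end-expiration = e^(−Te/τ) = e^(−0.56/0.2392) = 0.09622 → 9.622%.

9.6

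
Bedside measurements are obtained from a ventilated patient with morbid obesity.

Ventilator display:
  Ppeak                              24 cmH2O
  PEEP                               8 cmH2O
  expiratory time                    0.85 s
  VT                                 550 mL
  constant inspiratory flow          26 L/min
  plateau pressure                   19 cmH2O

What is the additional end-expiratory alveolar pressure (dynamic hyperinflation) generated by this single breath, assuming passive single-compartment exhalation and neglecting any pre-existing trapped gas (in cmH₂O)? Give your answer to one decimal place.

2.5

Flow: 26 L/min ÷ 60 = 0.4333 L/s.
R = (PIP − Pplat)/V̇ = (24 − 19) / 0.4333 = 5.0/0.4333 = 11.539 cmH2O·s/L.
C = Vt/(Pplat − PEEP) = 550.0 / (19 − 8) = 550.0/11.0 = 50.0 mL/cmH2O.
τ = R × C = 11.539 × 0.05 L/cmH2O = 0.577 s.
Fraction remaining = e^(−Te/τ) = e^(−0.85/0.577) = 0.2292; trapped volume = 550.0 × 0.2292 = 126.06 mL.
Additional alveolar pressure from trapping ≈ V_trapped / C = 126.06 / 50.0 = 2.521 cmH2O.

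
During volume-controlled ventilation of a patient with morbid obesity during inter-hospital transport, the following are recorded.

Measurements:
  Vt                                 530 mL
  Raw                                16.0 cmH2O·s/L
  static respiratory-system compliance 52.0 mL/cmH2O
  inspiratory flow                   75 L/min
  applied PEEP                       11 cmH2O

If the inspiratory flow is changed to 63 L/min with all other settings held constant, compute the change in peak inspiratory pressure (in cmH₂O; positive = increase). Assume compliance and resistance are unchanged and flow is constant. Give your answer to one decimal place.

-3.2

Flow: 75 L/min ÷ 60 = 1.25 L/s.
New flow: 63 L/min ÷ 60 = 1.05 L/s.
PIP = Vt/C + R·V̇ + PEEP (constant-flow equation of motion).
Only the resistive term changes: ΔPIP = R × ΔV̇ = 16.0 × (1.05 − 1.25) = 16.0 × -0.2 = -3.2 cmH2O.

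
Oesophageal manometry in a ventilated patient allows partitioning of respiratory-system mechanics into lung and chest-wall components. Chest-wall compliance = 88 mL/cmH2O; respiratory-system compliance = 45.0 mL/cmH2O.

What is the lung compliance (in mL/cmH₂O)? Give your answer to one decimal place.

1/CL = 1/Crs − 1/Ccw.
1/CL = 1/45.0 − 1/88 = 0.01086.
CL = 92.081 mL/cmH2O.

92.1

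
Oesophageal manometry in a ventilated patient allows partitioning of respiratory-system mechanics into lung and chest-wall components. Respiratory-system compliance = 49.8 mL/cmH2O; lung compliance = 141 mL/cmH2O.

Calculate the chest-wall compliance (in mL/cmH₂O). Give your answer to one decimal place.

77.0

1/Ccw = 1/Crs − 1/CL.
1/Ccw = 1/49.8 − 1/141 = 0.01299.
Ccw = 76.982 mL/cmH2O.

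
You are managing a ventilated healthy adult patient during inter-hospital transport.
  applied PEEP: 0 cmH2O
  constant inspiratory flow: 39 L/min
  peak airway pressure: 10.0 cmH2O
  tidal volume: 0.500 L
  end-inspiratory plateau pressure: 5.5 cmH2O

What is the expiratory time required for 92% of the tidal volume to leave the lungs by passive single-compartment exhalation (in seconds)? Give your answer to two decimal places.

1.59

Flow: 39 L/min ÷ 60 = 0.65 L/s.
R = (PIP − Pplat)/V̇ = (10.0 − 5.5) / 0.65 = 4.5/0.65 = 6.923 cmH2O·s/L.
C = Vt/(Pplat − PEEP) = 500.0 / (5.5 − 0) = 500.0/5.5 = 90.909 mL/cmH2O.
τ = R × C = 6.923 × 0.09091 L/cmH2O = 0.6294 s.
t = −τ·ln(1 − 0.92) = −0.6294·ln(0.08) = 1.59 s.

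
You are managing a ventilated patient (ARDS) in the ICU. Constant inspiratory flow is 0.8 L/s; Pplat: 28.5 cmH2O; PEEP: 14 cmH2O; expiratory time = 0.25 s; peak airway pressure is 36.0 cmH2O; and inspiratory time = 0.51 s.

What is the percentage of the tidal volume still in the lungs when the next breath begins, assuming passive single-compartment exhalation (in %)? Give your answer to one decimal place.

38.8

Vt = flow × Ti = 0.8 L/s × 0.51 s × 1000 mL/L = 408.0 mL.
R = (PIP − Pplat)/V̇ = (36.0 − 28.5) / 0.8 = 7.5/0.8 = 9.375 cmH2O·s/L.
C = Vt/(Pplat − PEEP) = 408.0 / (28.5 − 14) = 408.0/14.5 = 28.138 mL/cmH2O.
τ = R × C = 9.375 × 0.02814 L/cmH2O = 0.2638 s.
Fraction remaining at end-expiration = e^(−Te/τ) = e^(−0.25/0.2638) = 0.3876 → 38.76%.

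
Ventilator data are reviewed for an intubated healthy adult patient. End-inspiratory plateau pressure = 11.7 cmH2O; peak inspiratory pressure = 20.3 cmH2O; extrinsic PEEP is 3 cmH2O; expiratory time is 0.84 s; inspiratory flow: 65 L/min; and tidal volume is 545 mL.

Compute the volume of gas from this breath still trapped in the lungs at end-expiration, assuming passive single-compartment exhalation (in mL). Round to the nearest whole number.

101

Flow: 65 L/min ÷ 60 = 1.0833 L/s.
R = (PIP − Pplat)/V̇ = (20.3 − 11.7) / 1.0833 = 8.6/1.0833 = 7.939 cmH2O·s/L.
C = Vt/(Pplat − PEEP) = 545.0 / (11.7 − 3) = 545.0/8.7 = 62.644 mL/cmH2O.
τ = R × C = 7.939 × 0.06264 L/cmH2O = 0.4973 s.
Fraction remaining = e^(−Te/τ) = e^(−0.84/0.4973) = 0.1847.
Trapped volume = 545.0 × 0.1847 = 100.66 mL.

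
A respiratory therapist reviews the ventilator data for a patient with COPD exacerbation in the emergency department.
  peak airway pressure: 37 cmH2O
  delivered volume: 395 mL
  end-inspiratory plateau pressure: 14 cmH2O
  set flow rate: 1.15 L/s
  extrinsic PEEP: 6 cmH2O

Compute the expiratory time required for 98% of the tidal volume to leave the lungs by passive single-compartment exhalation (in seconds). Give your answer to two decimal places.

R = (PIP − Pplat)/V̇ = (37 − 14) / 1.15 = 23.0/1.15 = 20.0 cmH2O·s/L.
C = Vt/(Pplat − PEEP) = 395.0 / (14 − 6) = 395.0/8.0 = 49.375 mL/cmH2O.
τ = R × C = 20.0 × 0.04938 L/cmH2O = 0.9876 s.
t = −τ·ln(1 − 0.98) = −0.9876·ln(0.02) = 3.864 s.

3.86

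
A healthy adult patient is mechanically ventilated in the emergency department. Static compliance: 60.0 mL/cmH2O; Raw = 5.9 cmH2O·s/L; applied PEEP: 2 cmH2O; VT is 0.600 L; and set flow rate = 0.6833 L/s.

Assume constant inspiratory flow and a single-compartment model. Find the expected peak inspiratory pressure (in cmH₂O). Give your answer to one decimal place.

Equation of motion (constant flow): PIP = Vt/C + R·V̇ + PEEP.
PIP = 600/60.0 + 5.9×0.6833 + 2 = 10.0 + 4.031 + 2 = 16.031 cmH2O.

16.0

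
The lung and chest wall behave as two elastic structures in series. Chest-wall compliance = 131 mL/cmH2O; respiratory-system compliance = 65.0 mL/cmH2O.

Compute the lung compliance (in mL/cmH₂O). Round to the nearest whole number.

1/CL = 1/Crs − 1/Ccw.
1/CL = 1/65.0 − 1/131 = 0.007751.
CL = 129.02 mL/cmH2O.

129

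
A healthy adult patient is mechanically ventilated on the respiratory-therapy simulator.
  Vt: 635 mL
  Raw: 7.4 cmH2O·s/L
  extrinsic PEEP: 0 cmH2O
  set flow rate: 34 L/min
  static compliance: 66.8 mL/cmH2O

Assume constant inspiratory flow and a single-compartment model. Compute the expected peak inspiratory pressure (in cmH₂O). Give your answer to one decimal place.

13.7

Flow: 34 L/min ÷ 60 = 0.5667 L/s.
Equation of motion (constant flow): PIP = Vt/C + R·V̇ + PEEP.
PIP = 635/66.8 + 7.4×0.5667 + 0 = 9.506 + 4.194 + 0 = 13.7 cmH2O.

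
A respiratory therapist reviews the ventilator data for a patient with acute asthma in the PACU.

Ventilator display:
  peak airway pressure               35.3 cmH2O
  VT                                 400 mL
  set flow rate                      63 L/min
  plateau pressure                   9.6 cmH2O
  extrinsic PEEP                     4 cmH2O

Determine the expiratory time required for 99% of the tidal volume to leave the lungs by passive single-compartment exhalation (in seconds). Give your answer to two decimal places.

Flow: 63 L/min ÷ 60 = 1.05 L/s.
R = (PIP − Pplat)/V̇ = (35.3 − 9.6) / 1.05 = 25.7/1.05 = 24.476 cmH2O·s/L.
C = Vt/(Pplat − PEEP) = 400.0 / (9.6 − 4) = 400.0/5.6 = 71.429 mL/cmH2O.
τ = R × C = 24.476 × 0.07143 L/cmH2O = 1.748 s.
t = −τ·ln(1 − 0.99) = −1.748·ln(0.01) = 8.05 s.

8.05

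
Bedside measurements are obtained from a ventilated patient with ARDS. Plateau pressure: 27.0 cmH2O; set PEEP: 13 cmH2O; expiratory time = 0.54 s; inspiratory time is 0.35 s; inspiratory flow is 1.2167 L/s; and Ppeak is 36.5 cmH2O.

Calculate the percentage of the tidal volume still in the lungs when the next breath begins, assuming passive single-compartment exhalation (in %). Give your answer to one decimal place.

Vt = flow × Ti = 1.2167 L/s × 0.35 s × 1000 mL/L = 425.85 mL.
R = (PIP − Pplat)/V̇ = (36.5 − 27.0) / 1.2167 = 9.5/1.2167 = 7.808 cmH2O·s/L.
C = Vt/(Pplat − PEEP) = 425.85 / (27.0 − 13) = 425.85/14.0 = 30.418 mL/cmH2O.
τ = R × C = 7.808 × 0.03042 L/cmH2O = 0.2375 s.
Fraction remaining at end-expiration = e^(−Te/τ) = e^(−0.54/0.2375) = 0.1029 → 10.29%.

10.3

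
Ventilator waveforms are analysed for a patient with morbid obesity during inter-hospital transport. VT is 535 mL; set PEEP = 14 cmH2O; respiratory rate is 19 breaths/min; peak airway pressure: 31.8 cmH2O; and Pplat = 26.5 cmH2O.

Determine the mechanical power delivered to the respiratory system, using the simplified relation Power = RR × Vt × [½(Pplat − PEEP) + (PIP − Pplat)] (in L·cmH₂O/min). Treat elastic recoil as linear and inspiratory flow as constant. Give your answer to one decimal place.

Per-breath work = Vt × [½(Pplat−PEEP) + (PIP−Pplat)] = 0.535 × [0.5×12.5 + 5.3] = 0.535 × 11.55 = 6.179 L·cmH2O.
Power = 19 × 6.179 = 117.4 L·cmH2O/min.

117.4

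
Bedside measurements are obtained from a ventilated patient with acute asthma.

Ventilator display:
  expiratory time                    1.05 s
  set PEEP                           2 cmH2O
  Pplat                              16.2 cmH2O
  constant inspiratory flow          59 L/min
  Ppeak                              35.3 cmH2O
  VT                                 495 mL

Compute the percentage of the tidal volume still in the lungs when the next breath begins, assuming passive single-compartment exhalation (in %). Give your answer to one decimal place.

21.2

Flow: 59 L/min ÷ 60 = 0.9833 L/s.
R = (PIP − Pplat)/V̇ = (35.3 − 16.2) / 0.9833 = 19.1/0.9833 = 19.424 cmH2O·s/L.
C = Vt/(Pplat − PEEP) = 495.0 / (16.2 − 2) = 495.0/14.2 = 34.859 mL/cmH2O.
τ = R × C = 19.424 × 0.03486 L/cmH2O = 0.6771 s.
Fraction remaining at end-expiration = e^(−Te/τ) = e^(−1.05/0.6771) = 0.2121 → 21.21%.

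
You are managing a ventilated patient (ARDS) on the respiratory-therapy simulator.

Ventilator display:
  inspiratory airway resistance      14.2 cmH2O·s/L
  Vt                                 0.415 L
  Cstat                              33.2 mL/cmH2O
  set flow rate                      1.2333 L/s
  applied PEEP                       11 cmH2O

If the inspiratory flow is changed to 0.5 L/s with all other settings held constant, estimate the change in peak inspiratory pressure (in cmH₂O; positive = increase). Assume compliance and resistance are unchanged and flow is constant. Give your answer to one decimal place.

PIP = Vt/C + R·V̇ + PEEP (constant-flow equation of motion).
Only the resistive term changes: ΔPIP = R × ΔV̇ = 14.2 × (0.5 − 1.2333) = 14.2 × -0.7333 = -10.413 cmH2O.

-10.4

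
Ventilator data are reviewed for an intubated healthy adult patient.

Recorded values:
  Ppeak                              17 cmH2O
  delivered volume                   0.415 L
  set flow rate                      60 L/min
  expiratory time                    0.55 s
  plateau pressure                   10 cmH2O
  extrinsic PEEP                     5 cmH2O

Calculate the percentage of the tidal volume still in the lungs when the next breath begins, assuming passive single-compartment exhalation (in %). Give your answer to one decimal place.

38.8

Flow: 60 L/min ÷ 60 = 1 L/s.
R = (PIP − Pplat)/V̇ = (17 − 10) / 1 = 7.0/1 = 7.0 cmH2O·s/L.
C = Vt/(Pplat − PEEP) = 415.0 / (10 − 5) = 415.0/5.0 = 83.0 mL/cmH2O.
τ = R × C = 7.0 × 0.083 L/cmH2O = 0.581 s.
Fraction remaining at end-expiration = e^(−Te/τ) = e^(−0.55/0.581) = 0.388 → 38.8%.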